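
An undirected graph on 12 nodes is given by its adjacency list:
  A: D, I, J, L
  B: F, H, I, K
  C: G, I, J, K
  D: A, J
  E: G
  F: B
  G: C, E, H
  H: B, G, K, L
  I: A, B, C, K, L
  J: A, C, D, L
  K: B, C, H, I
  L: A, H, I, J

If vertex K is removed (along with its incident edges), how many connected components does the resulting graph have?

With K gone, the remaining components are: {A, B, C, D, E, F, G, H, I, J, L}.
That is 1 component.

1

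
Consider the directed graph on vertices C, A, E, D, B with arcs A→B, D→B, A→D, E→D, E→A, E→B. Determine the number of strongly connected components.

{C} is an SCC by itself.
{D} is an SCC by itself.
{B} is an SCC by itself.
{E} is an SCC by itself.
{A} is an SCC by itself.
That gives 5 strongly connected components.

5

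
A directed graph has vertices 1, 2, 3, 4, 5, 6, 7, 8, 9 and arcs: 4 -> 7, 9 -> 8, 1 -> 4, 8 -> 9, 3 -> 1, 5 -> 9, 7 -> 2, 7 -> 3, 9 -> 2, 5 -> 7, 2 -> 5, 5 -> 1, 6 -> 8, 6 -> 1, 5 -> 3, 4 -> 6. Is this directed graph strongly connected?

Yes

From 6 we can reach every vertex (1, 2, 3, 4, 5, 6, 7, 8, 9), and every vertex can reach 6 (1, 2, 3, 4, 5, 6, 7, 8, 9). So the whole graph is one strongly connected component.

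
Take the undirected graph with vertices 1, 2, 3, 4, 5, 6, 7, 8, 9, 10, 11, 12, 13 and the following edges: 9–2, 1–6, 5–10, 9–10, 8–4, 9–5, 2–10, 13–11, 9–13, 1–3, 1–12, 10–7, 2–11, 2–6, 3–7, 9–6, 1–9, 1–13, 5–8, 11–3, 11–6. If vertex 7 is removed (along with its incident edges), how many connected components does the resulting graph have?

1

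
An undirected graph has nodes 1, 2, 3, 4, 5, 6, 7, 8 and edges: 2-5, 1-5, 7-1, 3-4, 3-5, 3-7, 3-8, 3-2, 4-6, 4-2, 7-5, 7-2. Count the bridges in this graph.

The edges on the cycle 7-1-5-2-7 are not bridges since each lies on that cycle.
But removing 6-4 disconnects 6 from 4; removing 3-8 disconnects 3 from 8 — these are bridges.
That makes 2 bridges.

2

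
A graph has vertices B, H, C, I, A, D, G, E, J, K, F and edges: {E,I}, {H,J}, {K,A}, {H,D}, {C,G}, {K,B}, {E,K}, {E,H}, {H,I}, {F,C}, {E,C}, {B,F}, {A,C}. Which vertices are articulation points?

C, E, H

Removing C increases the component count from 1 to 2, so C is a cut vertex.
Removing E increases the component count from 1 to 2, so E is a cut vertex.
Removing H increases the component count from 1 to 3, so H is a cut vertex.
By contrast removing K leaves 1 component; it is not a cut vertex. No other vertex is a cut vertex either.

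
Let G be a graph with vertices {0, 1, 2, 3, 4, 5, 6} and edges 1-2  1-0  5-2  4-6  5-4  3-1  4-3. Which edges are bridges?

The edges on the cycle 5-4-3-1-2-5 are not bridges since each lies on that cycle.
But removing 4-6 disconnects 4 from 6; removing 1-0 disconnects 1 from 0 — these are bridges.

0-1, 4-6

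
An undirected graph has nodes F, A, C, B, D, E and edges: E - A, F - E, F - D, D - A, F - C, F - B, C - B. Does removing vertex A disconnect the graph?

No

Deleting A leaves 1 component (was 1) (its neighbors D, E remain connected to each other), so A is not a cut vertex.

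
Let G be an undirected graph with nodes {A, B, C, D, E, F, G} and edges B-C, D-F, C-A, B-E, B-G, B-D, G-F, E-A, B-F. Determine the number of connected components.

1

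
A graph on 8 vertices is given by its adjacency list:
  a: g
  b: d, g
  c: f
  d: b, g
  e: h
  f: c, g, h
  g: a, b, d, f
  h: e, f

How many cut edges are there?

The edges on the cycle g-b-d-g are not bridges since each lies on that cycle.
But removing h-f disconnects h from f; removing h-e disconnects h from e; removing a-g disconnects a from g; removing f-g disconnects f from g — these are bridges.
In total 5 edges are bridges.

5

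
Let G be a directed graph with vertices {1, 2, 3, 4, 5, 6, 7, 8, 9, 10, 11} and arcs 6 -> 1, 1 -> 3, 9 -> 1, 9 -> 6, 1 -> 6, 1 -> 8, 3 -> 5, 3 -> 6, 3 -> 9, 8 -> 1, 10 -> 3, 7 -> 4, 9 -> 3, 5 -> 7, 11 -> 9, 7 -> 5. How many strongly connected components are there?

{1, 3, 6, 8, 9} are all mutually reachable — one SCC of size 5.
{5, 7} are all mutually reachable — one SCC of size 2.
{2} is an SCC by itself.
{4} is an SCC by itself.
{11} is an SCC by itself.
(and 1 more singleton SCC)
That gives 6 strongly connected components.

6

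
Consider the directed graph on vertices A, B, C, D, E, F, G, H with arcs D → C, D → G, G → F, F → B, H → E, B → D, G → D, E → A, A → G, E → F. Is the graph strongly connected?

No

There is no directed path from A to E, so the graph is not strongly connected.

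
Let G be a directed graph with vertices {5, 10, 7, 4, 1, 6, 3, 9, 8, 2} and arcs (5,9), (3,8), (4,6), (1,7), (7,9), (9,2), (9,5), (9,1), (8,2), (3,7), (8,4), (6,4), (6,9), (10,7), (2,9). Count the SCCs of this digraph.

{1, 2, 5, 7, 9} are all mutually reachable — one SCC of size 5.
{4, 6} are all mutually reachable — one SCC of size 2.
{8} is an SCC by itself.
{3} is an SCC by itself.
{10} is an SCC by itself.
That gives 5 strongly connected components.

5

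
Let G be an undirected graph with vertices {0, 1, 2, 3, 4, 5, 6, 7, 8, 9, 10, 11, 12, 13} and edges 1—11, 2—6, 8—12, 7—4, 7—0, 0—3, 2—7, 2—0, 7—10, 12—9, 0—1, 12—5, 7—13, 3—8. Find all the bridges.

The edges on the cycle 2-7-0-2 are not bridges since each lies on that cycle.
But removing 12—5 disconnects 12 from 5; removing 7—10 disconnects 7 from 10; removing 1—11 disconnects 1 from 11; removing 12—9 disconnects 12 from 9 — these are bridges.
In total 11 edges are bridges.

0-1, 0-3, 1-11, 10-7, 12-5, 12-8, 12-9, 13-7, 2-6, 3-8, 4-7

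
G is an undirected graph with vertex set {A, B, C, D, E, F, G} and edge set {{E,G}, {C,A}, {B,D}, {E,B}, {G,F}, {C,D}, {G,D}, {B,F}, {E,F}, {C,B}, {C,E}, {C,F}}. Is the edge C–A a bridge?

Yes

Removing C–A leaves no path between C and A: the component count goes from 1 to 2. So it is a bridge.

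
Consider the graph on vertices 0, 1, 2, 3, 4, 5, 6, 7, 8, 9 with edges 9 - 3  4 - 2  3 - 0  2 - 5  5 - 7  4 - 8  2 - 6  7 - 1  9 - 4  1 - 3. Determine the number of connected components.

1

Starting from 0 we can reach 0, 1, 2, 3, 4, 5, 6, 7, 8, 9. That is one component of size 10.
Total: 1 component.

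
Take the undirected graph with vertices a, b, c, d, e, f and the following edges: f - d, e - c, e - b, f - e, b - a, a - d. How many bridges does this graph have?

1

The edges on the cycle f-e-b-a-d-f are not bridges since each lies on that cycle.
But removing e - c disconnects e from c — this is a bridge.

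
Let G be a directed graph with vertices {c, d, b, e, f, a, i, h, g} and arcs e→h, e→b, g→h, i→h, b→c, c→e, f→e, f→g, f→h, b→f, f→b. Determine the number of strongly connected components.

{b, c, e, f} are all mutually reachable — one SCC of size 4.
{i} is an SCC by itself.
{d} is an SCC by itself.
{a} is an SCC by itself.
{g} is an SCC by itself.
(and 1 more singleton SCC)
That gives 6 strongly connected components.

6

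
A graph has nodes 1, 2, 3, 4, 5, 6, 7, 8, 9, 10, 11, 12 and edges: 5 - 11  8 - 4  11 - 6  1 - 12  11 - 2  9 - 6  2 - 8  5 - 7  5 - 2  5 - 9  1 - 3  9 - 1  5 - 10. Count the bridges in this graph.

The edges on the cycle 5-11-6-9-5 are not bridges since each lies on that cycle.
But removing 8 - 2 disconnects 8 from 2; removing 9 - 1 disconnects 9 from 1; removing 12 - 1 disconnects 12 from 1; removing 5 - 7 disconnects 5 from 7 — these are bridges.
In total 7 edges are bridges.

7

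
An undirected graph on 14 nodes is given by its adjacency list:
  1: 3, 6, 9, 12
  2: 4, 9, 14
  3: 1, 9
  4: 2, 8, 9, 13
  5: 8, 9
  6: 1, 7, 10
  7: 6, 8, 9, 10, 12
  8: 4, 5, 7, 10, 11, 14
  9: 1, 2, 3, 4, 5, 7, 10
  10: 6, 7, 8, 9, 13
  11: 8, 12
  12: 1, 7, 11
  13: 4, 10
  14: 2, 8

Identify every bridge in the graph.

none

The edges on the cycle 10-6-1-12-7-10 are not bridges since each lies on that cycle.
Every edge lies on some cycle, so there are no bridges.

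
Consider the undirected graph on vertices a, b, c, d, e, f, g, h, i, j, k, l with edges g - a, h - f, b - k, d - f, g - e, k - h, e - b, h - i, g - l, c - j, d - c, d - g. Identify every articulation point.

Removing c increases the component count from 1 to 2, so c is a cut vertex.
Removing d increases the component count from 1 to 2, so d is a cut vertex.
Removing g increases the component count from 1 to 3, so g is a cut vertex.
Likewise h is a cut vertex.
By contrast removing a leaves 1 component; it is not a cut vertex. No other vertex is a cut vertex either.

c, d, g, h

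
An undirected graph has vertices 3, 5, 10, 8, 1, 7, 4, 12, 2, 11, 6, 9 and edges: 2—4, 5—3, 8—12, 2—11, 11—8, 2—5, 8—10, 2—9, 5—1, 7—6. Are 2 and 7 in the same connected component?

No

The component containing 2 is {1, 2, 3, 4, 5, 8, 9, 10, 11, 12}, and 7 is not in it.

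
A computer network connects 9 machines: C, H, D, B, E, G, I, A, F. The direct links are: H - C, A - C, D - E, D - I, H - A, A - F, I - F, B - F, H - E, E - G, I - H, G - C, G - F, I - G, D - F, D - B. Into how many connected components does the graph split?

Starting from A we can reach A, B, C, D, E, F, G, H, I. That is one component of size 9.
Total: 1 component.

1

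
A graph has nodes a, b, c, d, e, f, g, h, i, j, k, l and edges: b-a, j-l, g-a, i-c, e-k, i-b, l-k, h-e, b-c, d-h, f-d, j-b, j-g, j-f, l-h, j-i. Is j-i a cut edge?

After removing j-i, the path j-b-i still connects them, so the edge is not a bridge.

No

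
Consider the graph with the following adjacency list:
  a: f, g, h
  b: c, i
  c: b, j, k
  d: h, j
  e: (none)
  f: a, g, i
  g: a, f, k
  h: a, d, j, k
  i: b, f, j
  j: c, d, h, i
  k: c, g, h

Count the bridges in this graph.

The edges on the cycle i-f-g-k-c-b-i are not bridges since each lies on that cycle.
Every edge lies on some cycle, so there are no bridges.

0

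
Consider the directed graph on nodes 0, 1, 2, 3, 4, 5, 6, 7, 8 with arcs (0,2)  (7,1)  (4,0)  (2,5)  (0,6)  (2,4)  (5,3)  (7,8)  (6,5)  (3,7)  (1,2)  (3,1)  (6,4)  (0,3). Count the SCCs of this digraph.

2

{0, 1, 2, 3, 4, 5, 6, 7} are all mutually reachable — one SCC of size 8.
{8} is an SCC by itself.
That gives 2 strongly connected components.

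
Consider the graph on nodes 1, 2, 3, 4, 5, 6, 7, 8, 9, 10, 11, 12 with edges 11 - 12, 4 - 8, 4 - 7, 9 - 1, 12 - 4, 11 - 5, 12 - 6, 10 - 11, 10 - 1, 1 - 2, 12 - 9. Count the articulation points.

Removing 1 increases the component count from 2 to 3, so 1 is a cut vertex.
Removing 4 increases the component count from 2 to 4, so 4 is a cut vertex.
Removing 11 increases the component count from 2 to 3, so 11 is a cut vertex.
Likewise 12 is a cut vertex.
By contrast removing 2 leaves 2 components; it is not a cut vertex. No other vertex is a cut vertex either.

4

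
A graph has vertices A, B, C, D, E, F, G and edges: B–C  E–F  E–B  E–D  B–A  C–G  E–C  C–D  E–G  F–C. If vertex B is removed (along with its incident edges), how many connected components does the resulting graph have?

2

With B gone, the remaining components are: {A}; {C, D, E, F, G}.
That is 2 components.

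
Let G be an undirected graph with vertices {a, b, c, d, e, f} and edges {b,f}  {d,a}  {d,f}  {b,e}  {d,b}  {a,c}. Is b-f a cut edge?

After removing b-f, the path b-d-f still connects them, so the edge is not a bridge.

No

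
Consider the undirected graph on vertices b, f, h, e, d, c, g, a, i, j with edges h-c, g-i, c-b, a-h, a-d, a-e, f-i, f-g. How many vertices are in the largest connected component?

j is isolated — a component by itself.
Starting from f we can reach f, g, i. That is one component of size 3.
Starting from a we can reach a, b, c, d, e, h. That is one component of size 6.
The largest has 6 vertices.

6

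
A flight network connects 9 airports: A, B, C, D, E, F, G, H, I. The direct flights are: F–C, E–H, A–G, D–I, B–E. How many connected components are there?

4

Starting from C we can reach C, F. That is one component of size 2.
Starting from A we can reach A, G. That is one component of size 2.
Starting from D we can reach D, I. That is one component of size 2.
Starting from B we can reach B, E, H. That is one component of size 3.
Total: 4 components.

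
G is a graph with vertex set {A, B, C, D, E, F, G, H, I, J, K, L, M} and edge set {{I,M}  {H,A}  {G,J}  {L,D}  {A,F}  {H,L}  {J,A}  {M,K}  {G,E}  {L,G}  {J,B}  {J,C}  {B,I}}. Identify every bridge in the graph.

A-F, B-I, B-J, C-J, D-L, E-G, I-M, K-M

The edges on the cycle H-L-G-J-A-H are not bridges since each lies on that cycle.
But removing M-K disconnects M from K; removing J-B disconnects J from B; removing L-D disconnects L from D; removing I-M disconnects I from M — these are bridges.
In total 8 edges are bridges.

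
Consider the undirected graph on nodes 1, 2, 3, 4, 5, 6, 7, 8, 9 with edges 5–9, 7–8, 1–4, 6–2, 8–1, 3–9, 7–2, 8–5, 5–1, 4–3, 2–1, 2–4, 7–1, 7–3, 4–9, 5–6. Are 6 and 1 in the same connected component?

Yes

From 6 we can reach 1, 2, 3, 4, 5, 6, 7, 8, 9, which includes 1.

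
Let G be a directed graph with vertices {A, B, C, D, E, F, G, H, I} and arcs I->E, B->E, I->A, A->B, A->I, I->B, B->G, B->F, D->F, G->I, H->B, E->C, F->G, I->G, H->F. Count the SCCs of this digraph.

{A, B, F, G, I} are all mutually reachable — one SCC of size 5.
{H} is an SCC by itself.
{E} is an SCC by itself.
{D} is an SCC by itself.
{C} is an SCC by itself.
That gives 5 strongly connected components.

5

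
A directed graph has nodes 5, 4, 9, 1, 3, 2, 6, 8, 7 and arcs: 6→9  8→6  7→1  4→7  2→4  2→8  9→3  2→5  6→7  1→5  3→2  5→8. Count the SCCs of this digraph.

{1, 2, 3, 4, 5, 6, 7, 8, 9} are all mutually reachable — one SCC of size 9.
That gives 1 strongly connected component.

1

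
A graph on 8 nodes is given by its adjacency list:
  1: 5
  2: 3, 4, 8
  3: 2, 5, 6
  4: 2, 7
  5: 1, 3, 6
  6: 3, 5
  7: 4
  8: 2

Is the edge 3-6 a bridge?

No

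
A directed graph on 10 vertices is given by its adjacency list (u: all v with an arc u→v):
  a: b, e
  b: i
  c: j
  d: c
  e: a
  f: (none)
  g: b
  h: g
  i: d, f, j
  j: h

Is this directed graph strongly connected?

There is no directed path from g to e, so the graph is not strongly connected.

No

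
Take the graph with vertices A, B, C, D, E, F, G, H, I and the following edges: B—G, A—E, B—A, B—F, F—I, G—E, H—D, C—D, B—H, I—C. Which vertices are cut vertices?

B

Removing B increases the component count from 1 to 2, so B is a cut vertex.
By contrast removing F leaves 1 component; it is not a cut vertex. No other vertex is a cut vertex either.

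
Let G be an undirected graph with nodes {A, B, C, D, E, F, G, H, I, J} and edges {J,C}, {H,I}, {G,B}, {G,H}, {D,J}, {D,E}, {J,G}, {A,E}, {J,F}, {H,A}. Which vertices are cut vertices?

Removing G increases the component count from 1 to 2, so G is a cut vertex.
Removing H increases the component count from 1 to 2, so H is a cut vertex.
Removing J increases the component count from 1 to 3, so J is a cut vertex.
By contrast removing D leaves 1 component; it is not a cut vertex. No other vertex is a cut vertex either.

G, H, J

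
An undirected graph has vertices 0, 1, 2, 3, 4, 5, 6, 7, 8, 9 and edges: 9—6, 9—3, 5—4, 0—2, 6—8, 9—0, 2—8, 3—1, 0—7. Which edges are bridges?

0-7, 1-3, 3-9, 4-5

The edges on the cycle 9-0-2-8-6-9 are not bridges since each lies on that cycle.
But removing 5—4 disconnects 5 from 4; removing 0—7 disconnects 0 from 7; removing 3—1 disconnects 3 from 1; removing 9—3 disconnects 9 from 3 — these are bridges.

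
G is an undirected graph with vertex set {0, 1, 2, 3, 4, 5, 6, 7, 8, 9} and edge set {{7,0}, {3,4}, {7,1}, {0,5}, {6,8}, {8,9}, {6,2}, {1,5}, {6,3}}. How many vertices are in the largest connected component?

6

Starting from 0 we can reach 0, 1, 5, 7. That is one component of size 4.
Starting from 2 we can reach 2, 3, 4, 6, 8, 9. That is one component of size 6.
The largest has 6 vertices.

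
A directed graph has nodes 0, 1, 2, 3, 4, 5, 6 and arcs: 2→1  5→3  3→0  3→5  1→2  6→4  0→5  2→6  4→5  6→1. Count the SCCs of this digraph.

3

{1, 2, 6} are all mutually reachable — one SCC of size 3.
{0, 3, 5} are all mutually reachable — one SCC of size 3.
{4} is an SCC by itself.
That gives 3 strongly connected components.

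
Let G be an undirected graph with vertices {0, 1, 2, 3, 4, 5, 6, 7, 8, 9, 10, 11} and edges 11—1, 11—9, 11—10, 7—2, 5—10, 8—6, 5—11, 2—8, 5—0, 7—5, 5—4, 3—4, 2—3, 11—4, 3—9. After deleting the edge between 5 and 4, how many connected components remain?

1

5 and 4 are still connected via 5-11-4, so the component count stays at 1.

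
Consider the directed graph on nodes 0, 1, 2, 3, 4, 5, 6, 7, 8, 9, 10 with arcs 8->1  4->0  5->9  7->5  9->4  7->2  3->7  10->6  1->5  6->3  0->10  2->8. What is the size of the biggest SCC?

{0, 1, 2, 3, 4, 5, 6, 7, 8, 9, 10} are all mutually reachable — one SCC of size 11.
The largest has 11 vertices.

11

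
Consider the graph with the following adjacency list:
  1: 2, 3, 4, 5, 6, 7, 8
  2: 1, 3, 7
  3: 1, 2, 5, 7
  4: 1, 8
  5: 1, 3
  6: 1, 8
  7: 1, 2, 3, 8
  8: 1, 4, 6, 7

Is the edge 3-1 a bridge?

No

After removing 3-1, the path 3-7-1 still connects them, so the edge is not a bridge.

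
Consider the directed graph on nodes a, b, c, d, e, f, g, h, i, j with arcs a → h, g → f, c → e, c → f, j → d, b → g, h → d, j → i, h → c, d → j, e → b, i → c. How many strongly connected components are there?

9

{d, j} are all mutually reachable — one SCC of size 2.
{h} is an SCC by itself.
{e} is an SCC by itself.
{g} is an SCC by itself.
{b} is an SCC by itself.
(and 4 more singleton SCCs)
That gives 9 strongly connected components.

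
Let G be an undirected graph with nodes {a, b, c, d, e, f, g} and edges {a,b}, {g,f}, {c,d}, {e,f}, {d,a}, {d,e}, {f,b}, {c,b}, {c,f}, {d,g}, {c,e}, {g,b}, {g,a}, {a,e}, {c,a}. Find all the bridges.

none

The edges on the cycle d-g-a-e-d are not bridges since each lies on that cycle.
Every edge lies on some cycle, so there are no bridges.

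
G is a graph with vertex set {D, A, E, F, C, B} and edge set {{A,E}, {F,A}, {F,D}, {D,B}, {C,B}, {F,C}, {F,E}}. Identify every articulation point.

F

Removing F increases the component count from 1 to 2, so F is a cut vertex.
By contrast removing A leaves 1 component; it is not a cut vertex. No other vertex is a cut vertex either.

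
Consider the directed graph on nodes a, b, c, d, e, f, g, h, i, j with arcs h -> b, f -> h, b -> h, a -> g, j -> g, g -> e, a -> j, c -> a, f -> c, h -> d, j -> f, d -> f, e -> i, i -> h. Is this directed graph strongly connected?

From c we can reach every vertex (a, b, c, d, e, f, g, h, i, j), and every vertex can reach c (a, b, c, d, e, f, g, h, i, j). So the whole graph is one strongly connected component.

Yes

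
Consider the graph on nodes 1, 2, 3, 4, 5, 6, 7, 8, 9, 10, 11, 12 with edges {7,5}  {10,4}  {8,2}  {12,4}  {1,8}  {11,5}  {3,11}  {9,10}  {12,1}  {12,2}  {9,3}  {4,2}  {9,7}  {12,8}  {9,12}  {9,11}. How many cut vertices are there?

1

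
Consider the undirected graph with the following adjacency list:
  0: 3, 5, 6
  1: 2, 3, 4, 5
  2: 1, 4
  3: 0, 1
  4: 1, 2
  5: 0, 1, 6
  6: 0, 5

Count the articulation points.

Removing 1 increases the component count from 1 to 2, so 1 is a cut vertex.
By contrast removing 0 leaves 1 component; it is not a cut vertex. No other vertex is a cut vertex either.

1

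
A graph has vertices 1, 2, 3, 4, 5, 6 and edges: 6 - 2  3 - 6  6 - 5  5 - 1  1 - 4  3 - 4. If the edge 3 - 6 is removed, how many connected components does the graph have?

1

3 and 6 are still connected via 3-4-1-5-6, so the component count stays at 1.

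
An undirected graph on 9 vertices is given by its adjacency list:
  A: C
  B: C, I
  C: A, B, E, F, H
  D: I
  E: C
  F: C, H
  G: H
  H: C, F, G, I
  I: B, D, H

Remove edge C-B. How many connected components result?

C and B are still connected via C-H-I-B, so the component count stays at 1.

1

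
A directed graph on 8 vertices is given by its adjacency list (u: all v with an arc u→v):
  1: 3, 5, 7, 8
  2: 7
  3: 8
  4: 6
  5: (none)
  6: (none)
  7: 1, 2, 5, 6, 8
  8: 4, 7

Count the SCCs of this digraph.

4

{1, 2, 3, 7, 8} are all mutually reachable — one SCC of size 5.
{6} is an SCC by itself.
{5} is an SCC by itself.
{4} is an SCC by itself.
That gives 4 strongly connected components.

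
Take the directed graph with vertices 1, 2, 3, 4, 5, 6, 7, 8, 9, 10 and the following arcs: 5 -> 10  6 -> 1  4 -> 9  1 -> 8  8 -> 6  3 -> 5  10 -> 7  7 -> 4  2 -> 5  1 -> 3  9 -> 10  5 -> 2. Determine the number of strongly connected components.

4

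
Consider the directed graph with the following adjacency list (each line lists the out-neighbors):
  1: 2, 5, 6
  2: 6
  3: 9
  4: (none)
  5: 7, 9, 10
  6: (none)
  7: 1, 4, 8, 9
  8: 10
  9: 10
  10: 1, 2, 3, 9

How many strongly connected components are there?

{1, 3, 5, 7, 8, 9, 10} are all mutually reachable — one SCC of size 7.
{4} is an SCC by itself.
{2} is an SCC by itself.
{6} is an SCC by itself.
That gives 4 strongly connected components.

4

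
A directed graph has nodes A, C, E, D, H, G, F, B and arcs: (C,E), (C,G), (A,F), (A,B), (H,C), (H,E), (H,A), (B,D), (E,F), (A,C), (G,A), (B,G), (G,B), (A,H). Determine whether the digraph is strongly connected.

There is no directed path from F to G, so the graph is not strongly connected.

No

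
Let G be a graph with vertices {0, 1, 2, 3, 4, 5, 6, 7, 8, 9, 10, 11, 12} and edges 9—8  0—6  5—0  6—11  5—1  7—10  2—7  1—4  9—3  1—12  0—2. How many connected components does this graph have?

Starting from 3 we can reach 3, 8, 9. That is one component of size 3.
Starting from 0 we can reach 0, 1, 2, 4, 5, 6, 7, 10, 11, 12. That is one component of size 10.
Total: 2 components.

2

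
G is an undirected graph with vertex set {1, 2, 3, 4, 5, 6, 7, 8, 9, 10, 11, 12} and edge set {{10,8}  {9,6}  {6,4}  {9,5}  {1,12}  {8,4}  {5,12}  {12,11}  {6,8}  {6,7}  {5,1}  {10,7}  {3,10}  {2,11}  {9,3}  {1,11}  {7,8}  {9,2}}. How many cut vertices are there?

1

Removing 9 increases the component count from 1 to 2, so 9 is a cut vertex.
By contrast removing 2 leaves 1 component; it is not a cut vertex. No other vertex is a cut vertex either.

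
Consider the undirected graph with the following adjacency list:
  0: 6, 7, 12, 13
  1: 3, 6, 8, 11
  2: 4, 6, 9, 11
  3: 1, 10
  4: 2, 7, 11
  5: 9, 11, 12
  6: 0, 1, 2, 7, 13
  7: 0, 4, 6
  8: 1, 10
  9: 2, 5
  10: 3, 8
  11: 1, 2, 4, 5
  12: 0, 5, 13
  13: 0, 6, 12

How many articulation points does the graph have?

1

Removing 1 increases the component count from 1 to 2, so 1 is a cut vertex.
By contrast removing 9 leaves 1 component; it is not a cut vertex. No other vertex is a cut vertex either.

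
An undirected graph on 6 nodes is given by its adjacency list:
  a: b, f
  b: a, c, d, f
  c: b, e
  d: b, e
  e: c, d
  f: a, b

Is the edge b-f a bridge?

No

After removing b-f, the path b-a-f still connects them, so the edge is not a bridge.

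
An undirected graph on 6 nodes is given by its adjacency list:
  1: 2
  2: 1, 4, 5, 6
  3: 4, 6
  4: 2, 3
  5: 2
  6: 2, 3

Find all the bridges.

1-2, 2-5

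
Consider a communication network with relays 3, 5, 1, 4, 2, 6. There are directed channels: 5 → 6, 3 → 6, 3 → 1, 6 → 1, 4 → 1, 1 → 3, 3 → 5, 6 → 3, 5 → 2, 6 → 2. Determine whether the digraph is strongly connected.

No

There is no directed path from 1 to 4, so the graph is not strongly connected.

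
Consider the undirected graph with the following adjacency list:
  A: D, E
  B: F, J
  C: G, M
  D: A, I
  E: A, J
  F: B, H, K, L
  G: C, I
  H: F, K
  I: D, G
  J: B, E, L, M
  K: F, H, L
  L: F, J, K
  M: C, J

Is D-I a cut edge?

No

After removing D-I, the path D-A-E-J-M-C-G-I still connects them, so the edge is not a bridge.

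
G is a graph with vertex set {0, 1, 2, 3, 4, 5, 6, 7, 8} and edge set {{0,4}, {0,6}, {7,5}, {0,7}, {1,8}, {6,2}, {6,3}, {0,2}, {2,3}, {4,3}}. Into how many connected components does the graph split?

Starting from 1 we can reach 1, 8. That is one component of size 2.
Starting from 0 we can reach 0, 2, 3, 4, 5, 6, 7. That is one component of size 7.
Total: 2 components.

2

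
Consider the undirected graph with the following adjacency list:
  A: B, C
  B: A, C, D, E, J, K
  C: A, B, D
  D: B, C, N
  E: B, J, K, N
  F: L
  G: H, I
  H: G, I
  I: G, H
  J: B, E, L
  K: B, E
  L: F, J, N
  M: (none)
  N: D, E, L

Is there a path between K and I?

The component containing K is {A, B, C, D, E, F, J, K, L, N}, and I is not in it.

No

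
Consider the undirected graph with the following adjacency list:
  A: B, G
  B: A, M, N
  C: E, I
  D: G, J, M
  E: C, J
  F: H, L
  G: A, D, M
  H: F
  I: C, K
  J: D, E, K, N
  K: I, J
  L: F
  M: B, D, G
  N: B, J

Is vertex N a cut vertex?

Deleting N leaves 2 components (was 2), so N is not a cut vertex.

No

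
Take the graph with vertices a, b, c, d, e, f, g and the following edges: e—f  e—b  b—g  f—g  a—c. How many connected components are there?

d is isolated — a component by itself.
Starting from a we can reach a, c. That is one component of size 2.
Starting from b we can reach b, e, f, g. That is one component of size 4.
Total: 3 components.

3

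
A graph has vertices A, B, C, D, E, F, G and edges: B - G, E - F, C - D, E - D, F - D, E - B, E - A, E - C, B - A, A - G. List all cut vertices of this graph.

E

Removing E increases the component count from 1 to 2, so E is a cut vertex.
By contrast removing F leaves 1 component; it is not a cut vertex. No other vertex is a cut vertex either.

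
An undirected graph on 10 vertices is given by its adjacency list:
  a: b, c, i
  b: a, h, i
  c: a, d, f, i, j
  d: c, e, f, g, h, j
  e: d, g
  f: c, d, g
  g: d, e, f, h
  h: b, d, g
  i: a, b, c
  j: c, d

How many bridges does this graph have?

The edges on the cycle c-a-b-h-g-d-c are not bridges since each lies on that cycle.
Every edge lies on some cycle, so there are no bridges.

0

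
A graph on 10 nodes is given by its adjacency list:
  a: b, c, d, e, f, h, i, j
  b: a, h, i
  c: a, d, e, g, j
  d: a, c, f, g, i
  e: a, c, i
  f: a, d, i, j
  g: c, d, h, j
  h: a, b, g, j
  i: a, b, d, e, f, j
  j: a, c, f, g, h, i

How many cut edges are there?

0

The edges on the cycle a-b-i-e-a are not bridges since each lies on that cycle.
Every edge lies on some cycle, so there are no bridges.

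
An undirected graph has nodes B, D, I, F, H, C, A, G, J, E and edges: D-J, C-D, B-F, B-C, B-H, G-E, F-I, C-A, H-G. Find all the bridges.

A-C, B-C, B-F, B-H, C-D, D-J, E-G, F-I, G-H

removing C-A disconnects C from A; removing I-F disconnects I from F; removing B-C disconnects B from C; removing C-D disconnects C from D — these are bridges.
In total 9 edges are bridges.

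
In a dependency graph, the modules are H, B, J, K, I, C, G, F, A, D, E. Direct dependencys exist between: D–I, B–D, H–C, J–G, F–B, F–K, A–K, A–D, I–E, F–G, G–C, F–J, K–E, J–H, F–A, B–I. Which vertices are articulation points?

F

Removing F increases the component count from 1 to 2, so F is a cut vertex.
By contrast removing C leaves 1 component; it is not a cut vertex. No other vertex is a cut vertex either.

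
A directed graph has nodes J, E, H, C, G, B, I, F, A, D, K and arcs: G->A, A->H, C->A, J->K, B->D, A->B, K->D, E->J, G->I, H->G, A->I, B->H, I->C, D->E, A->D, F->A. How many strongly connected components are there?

3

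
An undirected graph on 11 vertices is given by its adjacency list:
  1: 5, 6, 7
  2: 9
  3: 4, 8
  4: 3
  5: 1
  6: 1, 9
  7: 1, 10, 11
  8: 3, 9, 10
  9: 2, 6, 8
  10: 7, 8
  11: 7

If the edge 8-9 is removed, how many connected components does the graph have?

1

8 and 9 are still connected via 8-10-7-1-6-9, so the component count stays at 1.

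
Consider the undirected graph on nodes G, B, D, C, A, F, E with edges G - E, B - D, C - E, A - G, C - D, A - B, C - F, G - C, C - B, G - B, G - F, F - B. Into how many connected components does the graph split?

1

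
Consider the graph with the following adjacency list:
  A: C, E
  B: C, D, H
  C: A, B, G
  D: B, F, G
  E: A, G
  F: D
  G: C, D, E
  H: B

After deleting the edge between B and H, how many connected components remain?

2

Before removal there is 1 component.
B-H is a bridge — removing it separates B's side from H's side.
After removal: 2 components.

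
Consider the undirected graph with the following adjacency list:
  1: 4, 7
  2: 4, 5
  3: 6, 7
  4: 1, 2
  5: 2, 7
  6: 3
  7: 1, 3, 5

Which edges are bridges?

The edges on the cycle 5-7-1-4-2-5 are not bridges since each lies on that cycle.
But removing 3-6 disconnects 3 from 6; removing 7-3 disconnects 7 from 3 — these are bridges.

3-6, 3-7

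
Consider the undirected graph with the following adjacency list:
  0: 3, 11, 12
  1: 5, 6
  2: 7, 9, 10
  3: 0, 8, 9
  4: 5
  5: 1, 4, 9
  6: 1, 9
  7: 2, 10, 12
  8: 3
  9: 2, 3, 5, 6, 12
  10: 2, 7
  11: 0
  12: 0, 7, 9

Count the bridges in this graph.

3

The edges on the cycle 9-5-1-6-9 are not bridges since each lies on that cycle.
But removing 5-4 disconnects 5 from 4; removing 3-8 disconnects 3 from 8; removing 11-0 disconnects 11 from 0 — these are bridges.
That makes 3 bridges.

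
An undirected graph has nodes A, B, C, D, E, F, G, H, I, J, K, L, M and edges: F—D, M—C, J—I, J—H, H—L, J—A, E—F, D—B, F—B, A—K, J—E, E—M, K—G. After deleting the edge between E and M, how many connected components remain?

Before removal there is 1 component.
E—M is a bridge — removing it separates E's side from M's side.
After removal: 2 components.

2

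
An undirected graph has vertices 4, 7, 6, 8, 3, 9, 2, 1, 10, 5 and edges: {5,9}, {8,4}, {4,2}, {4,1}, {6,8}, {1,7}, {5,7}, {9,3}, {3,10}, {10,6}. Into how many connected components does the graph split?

1

Starting from 1 we can reach 1, 2, 3, 4, 5, 6, 7, 8, 9, 10. That is one component of size 10.
Total: 1 component.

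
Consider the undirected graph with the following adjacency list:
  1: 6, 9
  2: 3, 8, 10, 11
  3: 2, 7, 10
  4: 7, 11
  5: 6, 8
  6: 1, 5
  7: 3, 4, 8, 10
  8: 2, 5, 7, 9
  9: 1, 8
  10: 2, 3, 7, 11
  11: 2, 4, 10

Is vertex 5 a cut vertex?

No

Deleting 5 leaves 1 component (was 1) (its neighbors 6, 8 remain connected to each other), so 5 is not a cut vertex.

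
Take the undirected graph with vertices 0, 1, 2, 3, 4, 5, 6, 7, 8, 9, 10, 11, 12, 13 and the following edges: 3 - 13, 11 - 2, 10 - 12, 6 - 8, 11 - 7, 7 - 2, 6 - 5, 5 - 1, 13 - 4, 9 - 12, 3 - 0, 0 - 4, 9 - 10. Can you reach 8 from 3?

No

The component containing 3 is {0, 3, 4, 13}, and 8 is not in it.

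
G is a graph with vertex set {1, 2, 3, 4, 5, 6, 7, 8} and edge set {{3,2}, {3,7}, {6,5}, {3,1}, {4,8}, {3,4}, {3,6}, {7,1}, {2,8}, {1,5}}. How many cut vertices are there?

Removing 3 increases the component count from 1 to 2, so 3 is a cut vertex.
By contrast removing 2 leaves 1 component; it is not a cut vertex. No other vertex is a cut vertex either.

1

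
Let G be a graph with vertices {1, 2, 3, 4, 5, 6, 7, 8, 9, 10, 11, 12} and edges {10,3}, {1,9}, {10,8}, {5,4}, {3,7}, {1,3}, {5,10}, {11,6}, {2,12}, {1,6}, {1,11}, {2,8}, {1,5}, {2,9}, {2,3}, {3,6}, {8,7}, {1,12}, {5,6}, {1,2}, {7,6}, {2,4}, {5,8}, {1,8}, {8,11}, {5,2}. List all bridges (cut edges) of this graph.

The edges on the cycle 1-5-2-3-6-1 are not bridges since each lies on that cycle.
Every edge lies on some cycle, so there are no bridges.

none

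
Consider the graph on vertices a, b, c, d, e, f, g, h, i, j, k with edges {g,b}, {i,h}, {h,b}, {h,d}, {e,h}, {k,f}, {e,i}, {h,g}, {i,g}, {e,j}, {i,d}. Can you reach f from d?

The component containing d is {b, d, e, g, h, i, j}, and f is not in it.

No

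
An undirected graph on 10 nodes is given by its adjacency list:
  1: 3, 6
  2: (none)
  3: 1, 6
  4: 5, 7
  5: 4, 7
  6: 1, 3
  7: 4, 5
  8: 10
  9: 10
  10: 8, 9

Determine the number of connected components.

2 is isolated — a component by itself.
Starting from 8 we can reach 8, 9, 10. That is one component of size 3.
Starting from 1 we can reach 1, 3, 6. That is one component of size 3.
Starting from 4 we can reach 4, 5, 7. That is one component of size 3.
Total: 4 components.

4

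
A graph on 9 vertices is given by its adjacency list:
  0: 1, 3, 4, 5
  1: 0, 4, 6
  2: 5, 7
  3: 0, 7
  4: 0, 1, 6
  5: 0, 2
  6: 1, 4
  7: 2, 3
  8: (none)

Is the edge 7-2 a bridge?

After removing 7-2, the path 7-3-0-5-2 still connects them, so the edge is not a bridge.

No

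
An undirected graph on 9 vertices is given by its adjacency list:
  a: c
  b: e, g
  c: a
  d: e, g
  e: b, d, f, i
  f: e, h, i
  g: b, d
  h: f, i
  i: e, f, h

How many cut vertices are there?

Removing e increases the component count from 2 to 3, so e is a cut vertex.
By contrast removing h leaves 2 components; it is not a cut vertex. No other vertex is a cut vertex either.

1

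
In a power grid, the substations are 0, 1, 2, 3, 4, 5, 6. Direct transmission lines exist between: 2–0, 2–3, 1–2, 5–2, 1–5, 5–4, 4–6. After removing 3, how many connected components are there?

1

With 3 gone, the remaining components are: {0, 1, 2, 4, 5, 6}.
That is 1 component.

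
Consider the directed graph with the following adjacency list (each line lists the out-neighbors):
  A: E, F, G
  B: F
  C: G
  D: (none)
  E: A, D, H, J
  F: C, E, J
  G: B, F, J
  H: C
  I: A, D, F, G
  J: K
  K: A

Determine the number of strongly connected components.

3

{A, B, C, E, F, G, H, J, K} are all mutually reachable — one SCC of size 9.
{D} is an SCC by itself.
{I} is an SCC by itself.
That gives 3 strongly connected components.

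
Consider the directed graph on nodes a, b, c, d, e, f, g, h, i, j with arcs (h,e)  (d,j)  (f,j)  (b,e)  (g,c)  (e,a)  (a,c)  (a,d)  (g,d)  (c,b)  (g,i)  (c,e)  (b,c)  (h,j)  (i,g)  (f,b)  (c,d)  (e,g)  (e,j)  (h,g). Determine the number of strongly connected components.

5

{a, b, c, e, g, i} are all mutually reachable — one SCC of size 6.
{j} is an SCC by itself.
{h} is an SCC by itself.
{f} is an SCC by itself.
{d} is an SCC by itself.
That gives 5 strongly connected components.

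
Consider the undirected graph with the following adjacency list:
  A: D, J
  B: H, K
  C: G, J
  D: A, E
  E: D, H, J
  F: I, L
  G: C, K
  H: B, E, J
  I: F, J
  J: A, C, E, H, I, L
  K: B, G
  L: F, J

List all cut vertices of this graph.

Removing J increases the component count from 1 to 2, so J is a cut vertex.
By contrast removing I leaves 1 component; it is not a cut vertex. No other vertex is a cut vertex either.

J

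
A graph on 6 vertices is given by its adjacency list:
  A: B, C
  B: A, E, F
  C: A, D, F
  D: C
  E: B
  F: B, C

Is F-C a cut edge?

No

After removing F-C, the path F-B-A-C still connects them, so the edge is not a bridge.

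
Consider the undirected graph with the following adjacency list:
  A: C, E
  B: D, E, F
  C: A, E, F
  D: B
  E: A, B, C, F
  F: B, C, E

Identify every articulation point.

B

Removing B increases the component count from 1 to 2, so B is a cut vertex.
By contrast removing E leaves 1 component; it is not a cut vertex. No other vertex is a cut vertex either.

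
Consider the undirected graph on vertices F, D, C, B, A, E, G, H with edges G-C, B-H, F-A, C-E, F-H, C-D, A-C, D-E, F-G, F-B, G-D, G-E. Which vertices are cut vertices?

Removing F increases the component count from 1 to 2, so F is a cut vertex.
By contrast removing G leaves 1 component; it is not a cut vertex. No other vertex is a cut vertex either.

F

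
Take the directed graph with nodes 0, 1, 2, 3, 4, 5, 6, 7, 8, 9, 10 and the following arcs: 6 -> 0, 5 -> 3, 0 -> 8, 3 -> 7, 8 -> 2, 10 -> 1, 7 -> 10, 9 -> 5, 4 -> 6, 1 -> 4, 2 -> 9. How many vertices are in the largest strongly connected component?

11

{0, 1, 2, 3, 4, 5, 6, 7, 8, 9, 10} are all mutually reachable — one SCC of size 11.
The largest has 11 vertices.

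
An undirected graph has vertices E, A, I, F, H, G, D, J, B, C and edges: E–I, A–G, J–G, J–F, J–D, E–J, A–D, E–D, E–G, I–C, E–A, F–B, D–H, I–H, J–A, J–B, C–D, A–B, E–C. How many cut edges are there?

0

The edges on the cycle E-J-A-D-H-I-E are not bridges since each lies on that cycle.
Every edge lies on some cycle, so there are no bridges.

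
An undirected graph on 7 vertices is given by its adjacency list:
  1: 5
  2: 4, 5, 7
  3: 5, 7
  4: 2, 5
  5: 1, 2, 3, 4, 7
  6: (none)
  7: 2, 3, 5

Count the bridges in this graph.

1

The edges on the cycle 5-7-3-5 are not bridges since each lies on that cycle.
But removing 1-5 disconnects 1 from 5 — this is a bridge.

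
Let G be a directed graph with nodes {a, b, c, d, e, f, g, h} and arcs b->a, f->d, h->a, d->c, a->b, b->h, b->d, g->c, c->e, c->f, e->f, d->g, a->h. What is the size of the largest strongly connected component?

{c, d, e, f, g} are all mutually reachable — one SCC of size 5.
{a, b, h} are all mutually reachable — one SCC of size 3.
The largest has 5 vertices.

5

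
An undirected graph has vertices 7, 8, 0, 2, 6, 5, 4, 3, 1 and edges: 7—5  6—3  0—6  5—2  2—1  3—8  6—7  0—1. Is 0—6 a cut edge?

After removing 0—6, the path 0-1-2-5-7-6 still connects them, so the edge is not a bridge.

No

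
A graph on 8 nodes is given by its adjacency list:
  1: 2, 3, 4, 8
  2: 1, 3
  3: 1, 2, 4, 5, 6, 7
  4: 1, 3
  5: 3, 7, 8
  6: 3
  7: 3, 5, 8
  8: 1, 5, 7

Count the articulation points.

1

Removing 3 increases the component count from 1 to 2, so 3 is a cut vertex.
By contrast removing 8 leaves 1 component; it is not a cut vertex. No other vertex is a cut vertex either.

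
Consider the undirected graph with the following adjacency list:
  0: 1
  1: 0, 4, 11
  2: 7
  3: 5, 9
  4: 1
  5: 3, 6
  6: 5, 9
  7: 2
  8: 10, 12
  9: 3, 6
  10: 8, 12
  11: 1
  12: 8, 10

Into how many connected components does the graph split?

4

Starting from 2 we can reach 2, 7. That is one component of size 2.
Starting from 8 we can reach 8, 10, 12. That is one component of size 3.
Starting from 3 we can reach 3, 5, 6, 9. That is one component of size 4.
Starting from 0 we can reach 0, 1, 4, 11. That is one component of size 4.
Total: 4 components.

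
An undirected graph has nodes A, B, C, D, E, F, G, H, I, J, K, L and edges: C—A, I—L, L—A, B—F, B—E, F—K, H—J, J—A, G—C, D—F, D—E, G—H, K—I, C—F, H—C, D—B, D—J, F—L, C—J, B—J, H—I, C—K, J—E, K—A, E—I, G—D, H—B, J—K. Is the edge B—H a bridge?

No

After removing B—H, the path B-J-H still connects them, so the edge is not a bridge.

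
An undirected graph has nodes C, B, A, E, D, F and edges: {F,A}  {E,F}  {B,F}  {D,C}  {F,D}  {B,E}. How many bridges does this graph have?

3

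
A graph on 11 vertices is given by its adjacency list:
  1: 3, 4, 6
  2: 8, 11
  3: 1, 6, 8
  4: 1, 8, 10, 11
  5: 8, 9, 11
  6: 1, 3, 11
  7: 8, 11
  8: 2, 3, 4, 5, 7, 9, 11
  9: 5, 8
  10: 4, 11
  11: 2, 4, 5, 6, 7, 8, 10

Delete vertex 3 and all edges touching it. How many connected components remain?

1

With 3 gone, the remaining components are: {1, 2, 4, 5, 6, 7, 8, 9, 10, 11}.
That is 1 component.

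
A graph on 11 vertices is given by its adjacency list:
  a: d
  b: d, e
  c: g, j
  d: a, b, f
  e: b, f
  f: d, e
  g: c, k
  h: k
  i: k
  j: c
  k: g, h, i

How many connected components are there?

2

Starting from a we can reach a, b, d, e, f. That is one component of size 5.
Starting from c we can reach c, g, h, i, j, k. That is one component of size 6.
Total: 2 components.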